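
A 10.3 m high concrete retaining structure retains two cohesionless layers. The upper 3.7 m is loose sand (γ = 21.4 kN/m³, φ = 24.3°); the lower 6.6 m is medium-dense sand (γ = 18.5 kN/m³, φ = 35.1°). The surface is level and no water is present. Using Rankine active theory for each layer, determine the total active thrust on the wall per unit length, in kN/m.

K_a1 = tan²(45°−24.3°/2) = 0.4169; K_a2 = tan²(45°−35.1°/2) = 0.2698.
Layer 1: σ at base = K_a1 γ₁ h₁ = 33.01 kPa; P₁ = ½×33.01×3.7 = 61.07.
Layer 2: σ_v at top = γ₁h₁ = 79.18; σ_h top = K_a2×79.18 = 21.37; σ_h base = K_a2×(79.18+18.5×6.6) = 54.31.
P₂ = ½(21.37+54.31)×6.6 = 249.7. Total P_a = 61.07+249.7 = 310.8 kN/m.

311 kN/m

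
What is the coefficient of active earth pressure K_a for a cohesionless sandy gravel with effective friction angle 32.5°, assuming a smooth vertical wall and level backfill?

0.301

K_a = tan²(45° − φ/2) = tan²(28.75°) = 0.3010.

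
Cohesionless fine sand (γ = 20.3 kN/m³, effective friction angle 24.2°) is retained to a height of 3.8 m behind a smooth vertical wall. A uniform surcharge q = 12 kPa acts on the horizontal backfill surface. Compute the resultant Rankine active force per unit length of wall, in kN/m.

80.4 kN/m

K_a = tan²(45° − φ/2) = 0.4185.
Soil triangle: ½ K_a γ H² = 0.5×0.4185×20.3×3.8² = 61.34 kN/m.
Surcharge rectangle: K_a q H = 0.4185×12×3.8 = 19.08 kN/m.
Total = 61.34 + 19.08 = 80.42 kN/m.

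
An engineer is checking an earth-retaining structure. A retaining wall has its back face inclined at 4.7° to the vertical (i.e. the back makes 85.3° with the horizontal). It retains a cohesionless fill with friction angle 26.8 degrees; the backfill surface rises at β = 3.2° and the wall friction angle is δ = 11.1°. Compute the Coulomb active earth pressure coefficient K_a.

0.396

K_a = sin²(α+φ) / [sin²α · sin(α−δ) · (1 + √{sin(φ+δ)sin(φ−β) / (sin(α−δ)sin(α+β))})²].
With α = 85.3°, φ = 26.8°, δ = 11.1°, β = 3.2°: K_a = 0.3962.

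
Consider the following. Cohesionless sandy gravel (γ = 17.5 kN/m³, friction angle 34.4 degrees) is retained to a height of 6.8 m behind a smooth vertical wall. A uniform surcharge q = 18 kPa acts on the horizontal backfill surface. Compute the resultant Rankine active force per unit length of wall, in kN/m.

146 kN/m

K_a = tan²(45° − φ/2) = 0.2780.
Soil triangle: ½ K_a γ H² = 0.5×0.2780×17.5×6.8² = 112.5 kN/m.
Surcharge rectangle: K_a q H = 0.2780×18×6.8 = 34.03 kN/m.
Total = 112.5 + 34.03 = 146.5 kN/m.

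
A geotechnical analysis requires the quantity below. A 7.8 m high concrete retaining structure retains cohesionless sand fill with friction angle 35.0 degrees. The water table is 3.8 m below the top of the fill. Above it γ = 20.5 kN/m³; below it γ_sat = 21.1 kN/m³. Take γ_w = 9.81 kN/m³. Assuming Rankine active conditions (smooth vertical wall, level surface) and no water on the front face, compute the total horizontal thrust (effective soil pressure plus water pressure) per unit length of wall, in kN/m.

K_a = tan²(45° − φ/2) = 0.2710.
γ' = 21.1 − 9.81 = 11.29 kN/m³. Depth below WT = 4.0 m.
σ'_h at WT = K_a γ d_w = 21.11 kPa; at base = 21.11 + K_a γ' × 4.0 = 33.35 kPa.
P₁ (0–3.8 m) = ½×21.11×3.8 = 40.11. P₂ (3.8–7.8 m) = ½(21.11+33.35)×4.0 = 108.9.
P_w = ½ γ_w h₂² = 0.5×9.81×4.0² = 78.48. Total = 40.11+108.9+78.48 = 227.5 kN/m.

228 kN/m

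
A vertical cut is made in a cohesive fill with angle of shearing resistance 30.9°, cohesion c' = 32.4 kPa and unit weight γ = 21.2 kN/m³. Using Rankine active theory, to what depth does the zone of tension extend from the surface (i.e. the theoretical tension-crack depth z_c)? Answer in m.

K_a = tan²(45° − 30.9°/2) = 0.3214; √K_a = 0.5669.
The active pressure is zero where K_a γ z = 2c√K_a, so z_c = 2c/(γ√K_a) = 2×32.4/(21.2×0.5669) = 5.392 m.

5.39 m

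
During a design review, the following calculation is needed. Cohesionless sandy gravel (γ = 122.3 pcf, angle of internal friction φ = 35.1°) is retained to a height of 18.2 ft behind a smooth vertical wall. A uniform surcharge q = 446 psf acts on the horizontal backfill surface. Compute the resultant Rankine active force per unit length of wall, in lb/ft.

K_a = tan²(45° − φ/2) = 0.2698.
Soil triangle: ½ K_a γ H² = 0.5×0.2698×122.3×18.2² = 5466 lb/ft.
Surcharge rectangle: K_a q H = 0.2698×446×18.2 = 2190 lb/ft.
Total = 5466 + 2190 = 7656 lb/ft.

7660 lb/ft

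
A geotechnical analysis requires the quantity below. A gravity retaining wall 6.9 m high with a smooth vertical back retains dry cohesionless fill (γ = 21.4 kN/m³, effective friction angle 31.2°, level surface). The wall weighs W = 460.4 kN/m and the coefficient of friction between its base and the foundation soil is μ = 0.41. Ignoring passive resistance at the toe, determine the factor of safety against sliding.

1.17

K_a = tan²(45° − 31.2°/2) = 0.3175.
P_a = ½K_aγH² = 0.5×0.3175×21.4×6.9² = 161.7 kN/m, acting at H/3 = 2.300 m above the base.
FS_sliding = μW / P_a = 0.41×460.4 / 161.7 = 1.167.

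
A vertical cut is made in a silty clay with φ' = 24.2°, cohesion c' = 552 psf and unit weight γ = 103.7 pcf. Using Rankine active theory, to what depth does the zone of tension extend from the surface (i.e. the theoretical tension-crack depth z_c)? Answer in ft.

K_a = tan²(45° − 24.2°/2) = 0.4185; √K_a = 0.6469.
The active pressure is zero where K_a γ z = 2c√K_a, so z_c = 2c/(γ√K_a) = 2×552/(103.7×0.6469) = 16.46 ft.

16.5 ft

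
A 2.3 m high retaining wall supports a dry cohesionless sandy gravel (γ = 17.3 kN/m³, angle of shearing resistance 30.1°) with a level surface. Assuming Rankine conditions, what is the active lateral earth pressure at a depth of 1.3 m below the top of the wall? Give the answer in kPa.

K_a = (1 − sin φ)/(1 + sin φ) = 0.3320.
σ_h = K_a γ z = 0.3320 × 17.3 × 1.3 = 7.466 kPa.

7.47 kPa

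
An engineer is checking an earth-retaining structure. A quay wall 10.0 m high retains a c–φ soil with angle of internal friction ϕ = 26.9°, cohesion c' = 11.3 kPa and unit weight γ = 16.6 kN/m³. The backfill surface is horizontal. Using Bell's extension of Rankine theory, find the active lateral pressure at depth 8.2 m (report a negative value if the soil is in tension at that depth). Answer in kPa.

K_a = (1 − sin φ)/(1 + sin φ) = 0.3770.
σ_a = K_a γ z − 2c√K_a = 0.3770×16.6×8.2 − 2×11.3×0.6140 = 37.44 kPa.

37.4 kPa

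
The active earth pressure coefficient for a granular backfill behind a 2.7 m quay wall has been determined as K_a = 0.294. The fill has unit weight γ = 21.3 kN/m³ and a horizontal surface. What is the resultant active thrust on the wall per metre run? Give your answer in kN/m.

P = ½ K_a γ H² = 0.5 × 0.294 × 21.3 × 2.7² = 22.83 kN/m.

22.8 kN/m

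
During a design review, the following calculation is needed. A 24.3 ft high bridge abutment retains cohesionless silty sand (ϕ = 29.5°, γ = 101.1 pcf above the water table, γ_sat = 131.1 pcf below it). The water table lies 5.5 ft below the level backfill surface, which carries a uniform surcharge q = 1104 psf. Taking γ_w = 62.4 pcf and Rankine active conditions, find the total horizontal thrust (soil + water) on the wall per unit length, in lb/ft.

K_a = tan²(45° − φ/2) = 0.3401.
γ' = 131.1 − 62.4 = 68.70 pcf. h₂ = H − d_w = 18.8 ft.
σ'_h: at surface K_a·q = 375.5; at WT K_a(q+γd_w) = 564.6; at base K_a(q+γd_w+γ'h₂) = 1004 psf.
P₁ = ½(375.5+564.6)×5.5 = 2585; P₂ = ½(564.6+1004)×18.8 = 14740; P_w = ½γ_w h₂² = 11030.
Total = 2585+14740+11030 = 28360 lb/ft.

28400 lb/ft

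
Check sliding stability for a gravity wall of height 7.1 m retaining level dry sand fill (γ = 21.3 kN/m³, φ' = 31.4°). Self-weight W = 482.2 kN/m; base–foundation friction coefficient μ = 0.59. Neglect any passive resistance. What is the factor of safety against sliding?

1.68

K_a = tan²(45° − 31.4°/2) = 0.3149.
P_a = ½K_aγH² = 0.5×0.3149×21.3×7.1² = 169.1 kN/m, acting at H/3 = 2.367 m above the base.
FS_sliding = μW / P_a = 0.59×482.2 / 169.1 = 1.683.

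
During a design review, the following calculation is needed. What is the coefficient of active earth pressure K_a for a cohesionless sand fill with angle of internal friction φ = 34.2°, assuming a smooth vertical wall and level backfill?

K_a = tan²(45° − φ/2) = tan²(27.90°) = 0.2803.

0.280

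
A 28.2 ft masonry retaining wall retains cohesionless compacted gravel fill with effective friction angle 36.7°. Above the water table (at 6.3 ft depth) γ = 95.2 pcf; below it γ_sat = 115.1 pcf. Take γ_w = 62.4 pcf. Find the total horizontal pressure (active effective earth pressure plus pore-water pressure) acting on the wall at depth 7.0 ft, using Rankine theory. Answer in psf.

K_a = (1 − sin φ)/(1 + sin φ) = 0.2519.
γ' = 115.1 − 62.4 = 52.70 pcf.
Effective vertical stress at 7.0 ft: σ'_v = 95.2×6.3 + 52.70×0.700 = 636.6 psf.
σ'_h = K_a σ'_v = 0.2519 × 636.6 = 160.3 psf; u = γ_w × 0.700 = 43.68 psf.
Total σ_h = 160.3 + 43.68 = 204.0 psf.

204 psf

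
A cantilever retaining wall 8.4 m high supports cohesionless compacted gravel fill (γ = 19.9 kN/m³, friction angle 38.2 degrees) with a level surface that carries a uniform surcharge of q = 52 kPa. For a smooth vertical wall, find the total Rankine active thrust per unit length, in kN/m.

K_a = tan²(45° − φ/2) = 0.2358.
Soil triangle: ½ K_a γ H² = 0.5×0.2358×19.9×8.4² = 165.5 kN/m.
Surcharge rectangle: K_a q H = 0.2358×52×8.4 = 103.0 kN/m.
Total = 165.5 + 103.0 = 268.5 kN/m.

269 kN/m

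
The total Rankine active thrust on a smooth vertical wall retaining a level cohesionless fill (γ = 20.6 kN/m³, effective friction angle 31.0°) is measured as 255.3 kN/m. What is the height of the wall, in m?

8.80 m

K_a = 0.3201. P_a = ½ K_a γ H² ⇒ H = √(2P_a/(K_a γ)).
H = √(2×255.3/(0.3201×20.6)) = 8.800 m.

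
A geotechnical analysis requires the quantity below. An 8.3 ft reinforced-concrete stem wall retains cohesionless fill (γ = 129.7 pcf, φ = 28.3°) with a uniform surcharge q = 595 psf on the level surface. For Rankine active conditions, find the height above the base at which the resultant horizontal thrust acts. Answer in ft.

3.49 ft

K_a = 0.3568.
Triangular part P₁ = ½K_aγH² = 1594 at H/3 = 2.767 ft; rectangular part P₂ = K_a q H = 1762 at H/2 = 4.150 ft.
ȳ = (P₁·2.767 + P₂·4.150)/(P₁+P₂) = 3.493 ft.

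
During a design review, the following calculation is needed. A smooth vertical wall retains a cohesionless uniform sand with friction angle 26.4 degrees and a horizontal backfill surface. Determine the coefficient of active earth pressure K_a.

K_a = (1 − sin φ)/(1 + sin φ) = (1 − sin 26.4°)/(1 + sin 26.4°) = 0.3844.

0.384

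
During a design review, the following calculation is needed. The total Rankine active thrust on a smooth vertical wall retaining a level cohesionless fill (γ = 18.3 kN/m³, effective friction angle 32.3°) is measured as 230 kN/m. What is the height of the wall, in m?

9.10 m

K_a = 0.3035. P_a = ½ K_a γ H² ⇒ H = √(2P_a/(K_a γ)).
H = √(2×230/(0.3035×18.3)) = 9.101 m.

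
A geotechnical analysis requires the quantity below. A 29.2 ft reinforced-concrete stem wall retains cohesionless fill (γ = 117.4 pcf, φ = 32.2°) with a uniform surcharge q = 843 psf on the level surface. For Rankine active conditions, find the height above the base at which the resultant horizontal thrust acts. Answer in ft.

K_a = 0.3047.
Triangular part P₁ = ½K_aγH² = 15250 at H/3 = 9.733 ft; rectangular part P₂ = K_a q H = 7501 at H/2 = 14.60 ft.
ȳ = (P₁·9.733 + P₂·14.60)/(P₁+P₂) = 11.34 ft.

11.3 ft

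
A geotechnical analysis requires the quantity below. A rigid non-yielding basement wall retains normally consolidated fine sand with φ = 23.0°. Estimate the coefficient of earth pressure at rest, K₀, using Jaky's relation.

0.609

K₀ = 1 − sin φ' = 1 − sin 23.0° = 0.6093.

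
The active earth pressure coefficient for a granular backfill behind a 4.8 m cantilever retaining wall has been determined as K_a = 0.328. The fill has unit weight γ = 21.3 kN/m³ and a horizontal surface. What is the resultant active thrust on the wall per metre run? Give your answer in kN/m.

80.5 kN/m

P = ½ K_a γ H² = 0.5 × 0.328 × 21.3 × 4.8² = 80.48 kN/m.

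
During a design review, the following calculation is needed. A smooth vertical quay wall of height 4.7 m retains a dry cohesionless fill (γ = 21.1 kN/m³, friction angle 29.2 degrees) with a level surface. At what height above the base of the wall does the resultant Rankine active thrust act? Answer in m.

K_a = 0.3442.
The pressure distribution is triangular, so the resultant acts at H/3 above the base = 4.7/3 = 1.567 m.

1.57 m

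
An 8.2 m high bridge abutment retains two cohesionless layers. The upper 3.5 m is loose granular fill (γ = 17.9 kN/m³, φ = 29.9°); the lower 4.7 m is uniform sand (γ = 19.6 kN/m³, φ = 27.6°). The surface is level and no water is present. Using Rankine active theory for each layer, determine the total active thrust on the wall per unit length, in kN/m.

K_a1 = tan²(45°−29.9°/2) = 0.3347; K_a2 = tan²(45°−27.6°/2) = 0.3668.
Layer 1: σ at base = K_a1 γ₁ h₁ = 20.97 kPa; P₁ = ½×20.97×3.5 = 36.69.
Layer 2: σ_v at top = γ₁h₁ = 62.65; σ_h top = K_a2×62.65 = 22.98; σ_h base = K_a2×(62.65+19.6×4.7) = 56.77.
P₂ = ½(22.98+56.77)×4.7 = 187.4. Total P_a = 36.69+187.4 = 224.1 kN/m.

224 kN/m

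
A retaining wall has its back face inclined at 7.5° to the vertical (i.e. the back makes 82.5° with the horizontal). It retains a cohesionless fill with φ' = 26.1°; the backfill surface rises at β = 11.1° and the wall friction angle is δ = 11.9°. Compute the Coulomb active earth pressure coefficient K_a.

K_a = sin²(α+φ) / [sin²α · sin(α−δ) · (1 + √{sin(φ+δ)sin(φ−β) / (sin(α−δ)sin(α+β))})²].
With α = 82.5°, φ = 26.1°, δ = 11.9°, β = 11.1°: K_a = 0.4863.

0.486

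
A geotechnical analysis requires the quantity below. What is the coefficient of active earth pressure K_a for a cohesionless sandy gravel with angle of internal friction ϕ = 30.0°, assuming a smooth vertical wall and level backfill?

0.333

K_a = (1 − sin φ)/(1 + sin φ) = (1 − sin 30.0°)/(1 + sin 30.0°) = 0.3333.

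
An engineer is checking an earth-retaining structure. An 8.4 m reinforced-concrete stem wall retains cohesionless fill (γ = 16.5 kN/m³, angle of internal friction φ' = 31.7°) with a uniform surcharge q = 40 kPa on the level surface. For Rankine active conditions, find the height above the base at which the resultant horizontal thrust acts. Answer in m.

K_a = 0.3111.
Triangular part P₁ = ½K_aγH² = 181.1 at H/3 = 2.800 m; rectangular part P₂ = K_a q H = 104.5 at H/2 = 4.200 m.
ȳ = (P₁·2.800 + P₂·4.200)/(P₁+P₂) = 3.312 m.

3.31 m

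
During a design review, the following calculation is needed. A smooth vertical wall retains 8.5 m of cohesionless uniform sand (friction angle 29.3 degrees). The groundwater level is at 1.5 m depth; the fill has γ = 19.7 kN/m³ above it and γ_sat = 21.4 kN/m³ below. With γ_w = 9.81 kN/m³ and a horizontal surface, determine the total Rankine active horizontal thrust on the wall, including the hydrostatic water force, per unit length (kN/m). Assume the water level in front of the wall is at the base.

416 kN/m

K_a = tan²(45° − φ/2) = 0.3428.
γ' = 21.4 − 9.81 = 11.59 kN/m³. Depth below WT = 7.0 m.
σ'_h at WT = K_a γ d_w = 10.13 kPa; at base = 10.13 + K_a γ' × 7.0 = 37.95 kPa.
P₁ (0–1.5 m) = ½×10.13×1.5 = 7.598. P₂ (1.5–8.5 m) = ½(10.13+37.95)×7.0 = 168.3.
P_w = ½ γ_w h₂² = 0.5×9.81×7.0² = 240.3. Total = 7.598+168.3+240.3 = 416.2 kN/m.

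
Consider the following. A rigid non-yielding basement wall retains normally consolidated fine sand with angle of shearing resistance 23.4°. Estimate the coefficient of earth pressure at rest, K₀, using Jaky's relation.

0.603

K₀ = 1 − sin φ' = 1 − sin 23.4° = 0.6029.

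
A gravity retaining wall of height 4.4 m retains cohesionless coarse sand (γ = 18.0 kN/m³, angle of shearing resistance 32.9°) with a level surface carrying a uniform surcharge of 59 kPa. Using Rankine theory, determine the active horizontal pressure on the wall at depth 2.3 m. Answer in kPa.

K_a = (1 − sin φ)/(1 + sin φ) = 0.2960.
σ_v = γz + q = 18.0 × 2.3 + 59 = 100.4 kPa.
σ_h = K_a σ_v = 0.2960 × 100.4 = 29.72 kPa.

29.7 kPa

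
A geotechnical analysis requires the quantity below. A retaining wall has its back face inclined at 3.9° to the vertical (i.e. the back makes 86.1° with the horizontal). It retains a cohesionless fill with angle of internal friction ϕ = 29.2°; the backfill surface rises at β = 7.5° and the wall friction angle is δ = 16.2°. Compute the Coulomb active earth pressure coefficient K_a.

0.374

K_a = sin²(α+φ) / [sin²α · sin(α−δ) · (1 + √{sin(φ+δ)sin(φ−β) / (sin(α−δ)sin(α+β))})²].
With α = 86.1°, φ = 29.2°, δ = 16.2°, β = 7.5°: K_a = 0.3735.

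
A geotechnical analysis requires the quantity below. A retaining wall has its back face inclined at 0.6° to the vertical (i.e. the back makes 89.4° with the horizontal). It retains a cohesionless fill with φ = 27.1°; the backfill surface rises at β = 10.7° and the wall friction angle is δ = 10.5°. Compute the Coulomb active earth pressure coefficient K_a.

0.404

K_a = sin²(α+φ) / [sin²α · sin(α−δ) · (1 + √{sin(φ+δ)sin(φ−β) / (sin(α−δ)sin(α+β))})²].
With α = 89.4°, φ = 27.1°, δ = 10.5°, β = 10.7°: K_a = 0.4035.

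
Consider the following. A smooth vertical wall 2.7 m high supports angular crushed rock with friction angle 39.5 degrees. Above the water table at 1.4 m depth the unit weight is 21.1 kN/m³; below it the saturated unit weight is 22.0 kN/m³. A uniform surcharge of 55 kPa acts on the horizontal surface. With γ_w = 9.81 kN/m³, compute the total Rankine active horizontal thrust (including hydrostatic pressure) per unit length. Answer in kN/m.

56.8 kN/m

K_a = tan²(45° − φ/2) = 0.2224.
γ' = 22.0 − 9.81 = 12.19 kN/m³. h₂ = H − d_w = 1.3 m.
σ'_h: at surface K_a·q = 12.23; at WT K_a(q+γd_w) = 18.80; at base K_a(q+γd_w+γ'h₂) = 22.33 kPa.
P₁ = ½(12.23+18.80)×1.4 = 21.73; P₂ = ½(18.80+22.33)×1.3 = 26.74; P_w = ½γ_w h₂² = 8.289.
Total = 21.73+26.74+8.289 = 56.75 kN/m.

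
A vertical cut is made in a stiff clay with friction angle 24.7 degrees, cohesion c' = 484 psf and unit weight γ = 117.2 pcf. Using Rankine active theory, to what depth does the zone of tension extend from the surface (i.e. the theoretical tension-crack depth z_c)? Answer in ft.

12.9 ft

K_a = tan²(45° − 24.7°/2) = 0.4106; √K_a = 0.6408.
The active pressure is zero where K_a γ z = 2c√K_a, so z_c = 2c/(γ√K_a) = 2×484/(117.2×0.6408) = 12.89 ft.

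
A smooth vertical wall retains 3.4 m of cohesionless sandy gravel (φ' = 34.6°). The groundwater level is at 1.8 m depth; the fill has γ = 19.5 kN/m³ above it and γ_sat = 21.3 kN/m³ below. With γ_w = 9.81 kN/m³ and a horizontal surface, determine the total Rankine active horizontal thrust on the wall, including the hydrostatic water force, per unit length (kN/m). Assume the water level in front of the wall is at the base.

40.8 kN/m

K_a = tan²(45° − φ/2) = 0.2756.
γ' = 21.3 − 9.81 = 11.49 kN/m³. Depth below WT = 1.6 m.
σ'_h at WT = K_a γ d_w = 9.675 kPa; at base = 9.675 + K_a γ' × 1.6 = 14.74 kPa.
P₁ (0–1.8 m) = ½×9.675×1.8 = 8.707. P₂ (1.8–3.4 m) = ½(9.675+14.74)×1.6 = 19.53.
P_w = ½ γ_w h₂² = 0.5×9.81×1.6² = 12.56. Total = 8.707+19.53+12.56 = 40.80 kN/m.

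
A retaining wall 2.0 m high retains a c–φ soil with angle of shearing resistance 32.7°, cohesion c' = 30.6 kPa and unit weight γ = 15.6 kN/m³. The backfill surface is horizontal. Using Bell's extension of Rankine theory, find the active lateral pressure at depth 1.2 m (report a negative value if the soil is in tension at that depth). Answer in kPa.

-27.8 kPa

K_a = (1 − sin φ)/(1 + sin φ) = 0.2985.
σ_a = K_a γ z − 2c√K_a = 0.2985×15.6×1.2 − 2×30.6×0.5464 = -27.85 kPa.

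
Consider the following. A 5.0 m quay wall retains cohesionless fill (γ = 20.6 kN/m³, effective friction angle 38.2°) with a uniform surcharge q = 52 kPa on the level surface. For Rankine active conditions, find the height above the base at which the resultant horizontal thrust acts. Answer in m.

K_a = 0.2358.
Triangular part P₁ = ½K_aγH² = 60.71 at H/3 = 1.667 m; rectangular part P₂ = K_a q H = 61.30 at H/2 = 2.500 m.
ȳ = (P₁·1.667 + P₂·2.500)/(P₁+P₂) = 2.085 m.

2.09 m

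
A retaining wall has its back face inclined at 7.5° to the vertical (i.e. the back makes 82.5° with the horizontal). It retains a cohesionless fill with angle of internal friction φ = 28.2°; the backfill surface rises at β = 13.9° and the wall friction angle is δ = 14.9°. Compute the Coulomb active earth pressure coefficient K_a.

0.472

K_a = sin²(α+φ) / [sin²α · sin(α−δ) · (1 + √{sin(φ+δ)sin(φ−β) / (sin(α−δ)sin(α+β))})²].
With α = 82.5°, φ = 28.2°, δ = 14.9°, β = 13.9°: K_a = 0.4718.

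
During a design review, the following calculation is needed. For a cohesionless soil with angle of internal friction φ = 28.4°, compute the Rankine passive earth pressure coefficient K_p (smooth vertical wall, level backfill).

K_p = (1 + sin φ)/(1 − sin φ) = tan²(45° + 28.4°/2) = 2.814.

2.81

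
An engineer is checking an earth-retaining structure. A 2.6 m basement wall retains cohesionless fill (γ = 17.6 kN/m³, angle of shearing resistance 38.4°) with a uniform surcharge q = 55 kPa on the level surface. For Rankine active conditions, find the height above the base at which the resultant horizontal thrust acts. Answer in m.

K_a = 0.2337.
Triangular part P₁ = ½K_aγH² = 13.90 at H/3 = 0.8667 m; rectangular part P₂ = K_a q H = 33.42 at H/2 = 1.300 m.
ȳ = (P₁·0.8667 + P₂·1.300)/(P₁+P₂) = 1.173 m.

1.17 m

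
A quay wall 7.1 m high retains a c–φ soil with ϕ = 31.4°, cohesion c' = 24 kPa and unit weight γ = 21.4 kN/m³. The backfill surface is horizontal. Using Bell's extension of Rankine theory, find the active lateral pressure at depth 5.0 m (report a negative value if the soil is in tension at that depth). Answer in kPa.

6.76 kPa

K_a = (1 − sin φ)/(1 + sin φ) = 0.3149.
σ_a = K_a γ z − 2c√K_a = 0.3149×21.4×5.0 − 2×24×0.5612 = 6.760 kPa.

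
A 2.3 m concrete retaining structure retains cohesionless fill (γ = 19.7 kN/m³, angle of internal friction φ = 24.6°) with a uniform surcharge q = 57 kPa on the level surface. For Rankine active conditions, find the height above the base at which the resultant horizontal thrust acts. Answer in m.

K_a = 0.4121.
Triangular part P₁ = ½K_aγH² = 21.48 at H/3 = 0.7667 m; rectangular part P₂ = K_a q H = 54.03 at H/2 = 1.150 m.
ȳ = (P₁·0.7667 + P₂·1.150)/(P₁+P₂) = 1.041 m.

1.04 m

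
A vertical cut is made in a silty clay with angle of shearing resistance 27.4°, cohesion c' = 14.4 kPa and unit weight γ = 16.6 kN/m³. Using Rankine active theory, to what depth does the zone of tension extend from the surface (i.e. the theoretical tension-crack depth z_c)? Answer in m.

K_a = tan²(45° − 27.4°/2) = 0.3697; √K_a = 0.6080.
The active pressure is zero where K_a γ z = 2c√K_a, so z_c = 2c/(γ√K_a) = 2×14.4/(16.6×0.6080) = 2.853 m.

2.85 m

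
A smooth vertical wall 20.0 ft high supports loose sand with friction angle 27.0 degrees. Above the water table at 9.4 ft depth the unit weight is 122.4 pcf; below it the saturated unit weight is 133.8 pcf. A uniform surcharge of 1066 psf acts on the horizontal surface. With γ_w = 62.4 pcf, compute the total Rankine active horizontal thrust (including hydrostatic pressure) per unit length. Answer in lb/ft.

K_a = tan²(45° − φ/2) = 0.3755.
γ' = 133.8 − 62.4 = 71.40 pcf. h₂ = H − d_w = 10.6 ft.
σ'_h: at surface K_a·q = 400.3; at WT K_a(q+γd_w) = 832.4; at base K_a(q+γd_w+γ'h₂) = 1117 psf.
P₁ = ½(400.3+832.4)×9.4 = 5794; P₂ = ½(832.4+1117)×10.6 = 10330; P_w = ½γ_w h₂² = 3506.
Total = 5794+10330+3506 = 19630 lb/ft.

19600 lb/ft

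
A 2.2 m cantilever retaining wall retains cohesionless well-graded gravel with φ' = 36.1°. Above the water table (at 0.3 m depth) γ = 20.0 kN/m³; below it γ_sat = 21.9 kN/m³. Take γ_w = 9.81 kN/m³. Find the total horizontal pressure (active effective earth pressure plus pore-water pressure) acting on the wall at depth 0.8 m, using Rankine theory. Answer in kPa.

K_a = (1 − sin φ)/(1 + sin φ) = 0.2585.
γ' = 21.9 − 9.81 = 12.09 kN/m³.
Effective vertical stress at 0.8 m: σ'_v = 20.0×0.3 + 12.09×0.500 = 12.04 kPa.
σ'_h = K_a σ'_v = 0.2585 × 12.04 = 3.114 kPa; u = γ_w × 0.500 = 4.905 kPa.
Total σ_h = 3.114 + 4.905 = 8.019 kPa.

8.02 kPa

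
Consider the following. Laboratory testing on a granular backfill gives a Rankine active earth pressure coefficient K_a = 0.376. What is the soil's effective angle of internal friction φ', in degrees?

K_a = tan²(45° − φ/2) ⇒ 45° − φ/2 = arctan(√0.376) = 31.52°.
φ = 2(45° − 31.52°) = 26.97°.

27.0°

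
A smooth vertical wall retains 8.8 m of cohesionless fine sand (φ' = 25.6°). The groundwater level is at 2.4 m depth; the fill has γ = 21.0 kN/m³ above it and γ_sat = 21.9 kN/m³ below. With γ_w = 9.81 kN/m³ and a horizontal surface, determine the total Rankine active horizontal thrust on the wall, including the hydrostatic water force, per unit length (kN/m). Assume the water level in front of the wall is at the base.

K_a = tan²(45° − φ/2) = 0.3966.
γ' = 21.9 − 9.81 = 12.09 kN/m³. Depth below WT = 6.4 m.
σ'_h at WT = K_a γ d_w = 19.99 kPa; at base = 19.99 + K_a γ' × 6.4 = 50.67 kPa.
P₁ (0–2.4 m) = ½×19.99×2.4 = 23.98. P₂ (2.4–8.8 m) = ½(19.99+50.67)×6.4 = 226.1.
P_w = ½ γ_w h₂² = 0.5×9.81×6.4² = 200.9. Total = 23.98+226.1+200.9 = 451.0 kN/m.

451 kN/m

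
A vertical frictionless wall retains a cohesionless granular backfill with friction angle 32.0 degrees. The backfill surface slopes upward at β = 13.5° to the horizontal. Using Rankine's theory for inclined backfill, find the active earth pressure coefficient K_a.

K_a = cos β · (cos β − √(cos²β − cos²φ)) / (cos β + √(cos²β − cos²φ)).
cos β = 0.9724, cos φ = 0.8480, √(cos²β − cos²φ) = 0.4757.
K_a = 0.9724 × (0.9724 − 0.4757)/(0.9724 + 0.4757) = 0.3335.

0.333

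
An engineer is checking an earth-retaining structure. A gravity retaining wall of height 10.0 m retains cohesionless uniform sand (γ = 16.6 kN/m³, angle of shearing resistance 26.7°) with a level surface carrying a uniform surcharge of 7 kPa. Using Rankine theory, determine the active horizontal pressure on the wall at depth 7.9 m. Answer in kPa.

52.5 kPa

K_a = (1 − sin φ)/(1 + sin φ) = 0.3800.
σ_v = γz + q = 16.6 × 7.9 + 7 = 138.1 kPa.
σ_h = K_a σ_v = 0.3800 × 138.1 = 52.49 kPa.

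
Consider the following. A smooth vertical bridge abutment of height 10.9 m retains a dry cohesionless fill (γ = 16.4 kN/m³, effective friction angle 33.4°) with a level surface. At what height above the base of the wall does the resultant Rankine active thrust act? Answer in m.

K_a = 0.2899.
The pressure distribution is triangular, so the resultant acts at H/3 above the base = 10.9/3 = 3.633 m.

3.63 m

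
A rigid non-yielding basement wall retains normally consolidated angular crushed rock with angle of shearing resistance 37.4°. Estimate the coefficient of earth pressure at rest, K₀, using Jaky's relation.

0.393

K₀ = 1 − sin φ' = 1 − sin 37.4° = 0.3926.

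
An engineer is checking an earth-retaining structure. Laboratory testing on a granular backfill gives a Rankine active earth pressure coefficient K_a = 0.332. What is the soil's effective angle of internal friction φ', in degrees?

K_a = tan²(45° − φ/2) ⇒ 45° − φ/2 = arctan(√0.332) = 29.95°.
φ = 2(45° − 29.95°) = 30.10°.

30.1°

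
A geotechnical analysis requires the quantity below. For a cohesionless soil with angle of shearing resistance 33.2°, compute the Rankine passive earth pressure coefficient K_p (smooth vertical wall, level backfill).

3.42

K_p = (1 + sin φ)/(1 − sin φ) = tan²(45° + 33.2°/2) = 3.421.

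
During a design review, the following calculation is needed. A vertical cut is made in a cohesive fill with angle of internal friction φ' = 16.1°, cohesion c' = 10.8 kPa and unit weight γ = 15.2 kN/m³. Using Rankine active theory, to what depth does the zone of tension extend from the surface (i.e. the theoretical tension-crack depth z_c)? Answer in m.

1.89 m

K_a = tan²(45° − 16.1°/2) = 0.5658; √K_a = 0.7522.
The active pressure is zero where K_a γ z = 2c√K_a, so z_c = 2c/(γ√K_a) = 2×10.8/(15.2×0.7522) = 1.889 m.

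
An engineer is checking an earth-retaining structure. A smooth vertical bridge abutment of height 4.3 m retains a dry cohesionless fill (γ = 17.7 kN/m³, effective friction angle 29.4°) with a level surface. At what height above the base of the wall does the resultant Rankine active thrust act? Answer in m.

1.43 m

K_a = 0.3415.
The pressure distribution is triangular, so the resultant acts at H/3 above the base = 4.3/3 = 1.433 m.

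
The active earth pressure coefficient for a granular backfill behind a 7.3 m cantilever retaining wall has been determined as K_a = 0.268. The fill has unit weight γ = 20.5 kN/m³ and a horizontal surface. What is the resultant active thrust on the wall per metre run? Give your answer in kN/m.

P = ½ K_a γ H² = 0.5 × 0.268 × 20.5 × 7.3² = 146.4 kN/m.

146 kN/m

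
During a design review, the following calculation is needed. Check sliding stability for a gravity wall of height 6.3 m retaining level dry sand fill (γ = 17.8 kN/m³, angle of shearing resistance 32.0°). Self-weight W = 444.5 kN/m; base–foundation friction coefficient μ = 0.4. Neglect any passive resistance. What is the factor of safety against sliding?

1.64

K_a = tan²(45° − 32.0°/2) = 0.3073.
P_a = ½K_aγH² = 0.5×0.3073×17.8×6.3² = 108.5 kN/m, acting at H/3 = 2.100 m above the base.
FS_sliding = μW / P_a = 0.4×444.5 / 108.5 = 1.638.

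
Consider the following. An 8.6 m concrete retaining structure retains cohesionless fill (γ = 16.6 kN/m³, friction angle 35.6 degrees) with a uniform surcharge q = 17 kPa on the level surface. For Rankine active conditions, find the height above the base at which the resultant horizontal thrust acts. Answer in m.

3.14 m

K_a = 0.2641.
Triangular part P₁ = ½K_aγH² = 162.1 at H/3 = 2.867 m; rectangular part P₂ = K_a q H = 38.61 at H/2 = 4.300 m.
ȳ = (P₁·2.867 + P₂·4.300)/(P₁+P₂) = 3.142 m.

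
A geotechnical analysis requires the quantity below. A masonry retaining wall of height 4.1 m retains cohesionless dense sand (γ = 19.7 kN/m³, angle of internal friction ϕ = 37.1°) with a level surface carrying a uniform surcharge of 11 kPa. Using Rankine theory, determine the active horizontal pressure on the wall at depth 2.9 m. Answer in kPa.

K_a = (1 − sin φ)/(1 + sin φ) = 0.2475.
σ_v = γz + q = 19.7 × 2.9 + 11 = 68.13 kPa.
σ_h = K_a σ_v = 0.2475 × 68.13 = 16.86 kPa.

16.9 kPa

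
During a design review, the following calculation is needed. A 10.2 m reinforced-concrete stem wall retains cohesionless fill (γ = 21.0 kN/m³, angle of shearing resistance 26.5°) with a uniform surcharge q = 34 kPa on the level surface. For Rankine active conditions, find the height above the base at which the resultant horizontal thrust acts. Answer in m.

3.81 m

K_a = 0.3829.
Triangular part P₁ = ½K_aγH² = 418.3 at H/3 = 3.400 m; rectangular part P₂ = K_a q H = 132.8 at H/2 = 5.100 m.
ȳ = (P₁·3.400 + P₂·5.100)/(P₁+P₂) = 3.810 m.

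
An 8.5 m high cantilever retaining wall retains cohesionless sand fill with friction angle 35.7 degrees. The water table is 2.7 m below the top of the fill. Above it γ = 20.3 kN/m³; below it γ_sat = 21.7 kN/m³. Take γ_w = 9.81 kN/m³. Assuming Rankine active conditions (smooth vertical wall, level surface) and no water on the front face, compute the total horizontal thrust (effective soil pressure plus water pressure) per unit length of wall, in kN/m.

321 kN/m

K_a = tan²(45° − φ/2) = 0.2630.
γ' = 21.7 − 9.81 = 11.89 kN/m³. Depth below WT = 5.8 m.
σ'_h at WT = K_a γ d_w = 14.41 kPa; at base = 14.41 + K_a γ' × 5.8 = 32.55 kPa.
P₁ (0–2.7 m) = ½×14.41×2.7 = 19.46. P₂ (2.7–8.5 m) = ½(14.41+32.55)×5.8 = 136.2.
P_w = ½ γ_w h₂² = 0.5×9.81×5.8² = 165.0. Total = 19.46+136.2+165.0 = 320.7 kN/m.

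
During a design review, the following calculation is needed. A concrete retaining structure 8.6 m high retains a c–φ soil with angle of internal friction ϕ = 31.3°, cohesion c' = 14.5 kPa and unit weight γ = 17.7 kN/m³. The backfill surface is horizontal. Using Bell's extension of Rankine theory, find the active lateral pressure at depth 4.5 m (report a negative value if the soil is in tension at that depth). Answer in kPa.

K_a = (1 − sin φ)/(1 + sin φ) = 0.3162.
σ_a = K_a γ z − 2c√K_a = 0.3162×17.7×4.5 − 2×14.5×0.5623 = 8.878 kPa.

8.88 kPa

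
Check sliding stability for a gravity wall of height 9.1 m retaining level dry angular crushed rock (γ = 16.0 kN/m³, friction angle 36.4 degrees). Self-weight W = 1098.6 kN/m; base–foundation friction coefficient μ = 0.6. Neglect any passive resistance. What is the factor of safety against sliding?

3.90

K_a = tan²(45° − 36.4°/2) = 0.2552.
P_a = ½K_aγH² = 0.5×0.2552×16.0×9.1² = 169.0 kN/m, acting at H/3 = 3.033 m above the base.
FS_sliding = μW / P_a = 0.6×1098.6 / 169.0 = 3.899.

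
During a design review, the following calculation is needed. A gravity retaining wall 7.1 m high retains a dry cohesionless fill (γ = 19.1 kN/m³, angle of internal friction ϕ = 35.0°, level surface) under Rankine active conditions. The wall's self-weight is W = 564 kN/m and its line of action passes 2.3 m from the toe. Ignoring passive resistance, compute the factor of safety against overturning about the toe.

K_a = tan²(45° − 35.0°/2) = 0.2710.
P_a = ½K_aγH² = 0.5×0.2710×19.1×7.1² = 130.5 kN/m, acting at H/3 = 2.367 m above the base.
Overturning moment M_o = P_a × H/3 = 130.5 × 2.367 = 308.8.
Resisting moment M_r = W × 2.3 = 564 × 2.3 = 1297.
FS_overturning = M_r/M_o = 1297/308.8 = 4.201.

4.20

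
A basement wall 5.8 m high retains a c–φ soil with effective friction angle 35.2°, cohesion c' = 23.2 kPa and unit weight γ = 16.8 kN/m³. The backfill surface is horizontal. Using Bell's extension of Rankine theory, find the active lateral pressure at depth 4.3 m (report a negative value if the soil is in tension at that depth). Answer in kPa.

K_a = (1 − sin φ)/(1 + sin φ) = 0.2687.
σ_a = K_a γ z − 2c√K_a = 0.2687×16.8×4.3 − 2×23.2×0.5184 = -4.641 kPa.

-4.64 kPa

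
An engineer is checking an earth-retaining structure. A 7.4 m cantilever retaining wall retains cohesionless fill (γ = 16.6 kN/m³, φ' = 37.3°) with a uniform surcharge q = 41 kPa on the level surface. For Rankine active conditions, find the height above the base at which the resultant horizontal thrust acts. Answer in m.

2.96 m

K_a = 0.2453.
Triangular part P₁ = ½K_aγH² = 111.5 at H/3 = 2.467 m; rectangular part P₂ = K_a q H = 74.44 at H/2 = 3.700 m.
ȳ = (P₁·2.467 + P₂·3.700)/(P₁+P₂) = 2.960 m.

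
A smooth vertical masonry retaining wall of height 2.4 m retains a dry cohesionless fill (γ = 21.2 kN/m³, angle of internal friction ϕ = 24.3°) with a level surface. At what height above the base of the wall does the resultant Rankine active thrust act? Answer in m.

0.800 m

K_a = 0.4169.
The pressure distribution is triangular, so the resultant acts at H/3 above the base = 2.4/3 = 0.8000 m.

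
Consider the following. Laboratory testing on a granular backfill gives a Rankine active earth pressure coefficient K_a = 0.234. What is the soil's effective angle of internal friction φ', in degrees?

K_a = tan²(45° − φ/2) ⇒ 45° − φ/2 = arctan(√0.234) = 25.81°.
φ = 2(45° − 25.81°) = 38.37°.

38.4°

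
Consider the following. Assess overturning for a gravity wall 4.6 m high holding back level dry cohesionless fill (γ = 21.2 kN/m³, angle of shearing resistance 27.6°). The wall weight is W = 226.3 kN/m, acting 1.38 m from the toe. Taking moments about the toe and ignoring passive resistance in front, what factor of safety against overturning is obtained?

2.48

K_a = tan²(45° − 27.6°/2) = 0.3668.
P_a = ½K_aγH² = 0.5×0.3668×21.2×4.6² = 82.27 kN/m, acting at H/3 = 1.533 m above the base.
Overturning moment M_o = P_a × H/3 = 82.27 × 1.533 = 126.1.
Resisting moment M_r = W × 1.38 = 226.3 × 1.38 = 312.3.
FS_overturning = M_r/M_o = 312.3/126.1 = 2.476.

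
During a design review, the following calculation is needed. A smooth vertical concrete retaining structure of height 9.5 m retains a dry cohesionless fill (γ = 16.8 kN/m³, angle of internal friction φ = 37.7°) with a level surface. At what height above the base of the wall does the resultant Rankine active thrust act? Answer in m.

K_a = 0.2411.
The pressure distribution is triangular, so the resultant acts at H/3 above the base = 9.5/3 = 3.167 m.

3.17 m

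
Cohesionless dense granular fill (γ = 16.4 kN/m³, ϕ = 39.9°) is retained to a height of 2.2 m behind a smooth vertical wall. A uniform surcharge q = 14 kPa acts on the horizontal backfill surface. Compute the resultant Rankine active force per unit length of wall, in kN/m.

15.4 kN/m

K_a = tan²(45° − φ/2) = 0.2184.
Soil triangle: ½ K_a γ H² = 0.5×0.2184×16.4×2.2² = 8.669 kN/m.
Surcharge rectangle: K_a q H = 0.2184×14×2.2 = 6.728 kN/m.
Total = 8.669 + 6.728 = 15.40 kN/m.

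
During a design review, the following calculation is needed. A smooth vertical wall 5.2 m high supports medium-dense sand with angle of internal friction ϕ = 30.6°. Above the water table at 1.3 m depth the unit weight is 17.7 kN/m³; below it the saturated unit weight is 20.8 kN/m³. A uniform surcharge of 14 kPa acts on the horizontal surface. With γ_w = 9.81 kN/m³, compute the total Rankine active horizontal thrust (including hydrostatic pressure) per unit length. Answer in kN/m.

K_a = tan²(45° − φ/2) = 0.3253.
γ' = 20.8 − 9.81 = 10.99 kN/m³. h₂ = H − d_w = 3.9 m.
σ'_h: at surface K_a·q = 4.555; at WT K_a(q+γd_w) = 12.04; at base K_a(q+γd_w+γ'h₂) = 25.99 kPa.
P₁ = ½(4.555+12.04)×1.3 = 10.79; P₂ = ½(12.04+25.99)×3.9 = 74.15; P_w = ½γ_w h₂² = 74.61.
Total = 10.79+74.15+74.61 = 159.5 kN/m.

160 kN/m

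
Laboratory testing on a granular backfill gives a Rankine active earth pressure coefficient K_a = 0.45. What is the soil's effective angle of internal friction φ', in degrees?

22.3°

K_a = tan²(45° − φ/2) ⇒ 45° − φ/2 = arctan(√0.45) = 33.85°.
φ = 2(45° − 33.85°) = 22.29°.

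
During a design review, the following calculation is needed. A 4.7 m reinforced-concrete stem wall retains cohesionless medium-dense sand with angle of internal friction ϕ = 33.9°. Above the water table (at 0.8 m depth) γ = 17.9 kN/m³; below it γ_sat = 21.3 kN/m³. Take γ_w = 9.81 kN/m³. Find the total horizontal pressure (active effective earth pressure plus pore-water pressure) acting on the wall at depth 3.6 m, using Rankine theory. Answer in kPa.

K_a = (1 − sin φ)/(1 + sin φ) = 0.2839.
γ' = 21.3 − 9.81 = 11.49 kN/m³.
Effective vertical stress at 3.6 m: σ'_v = 17.9×0.8 + 11.49×2.80 = 46.49 kPa.
σ'_h = K_a σ'_v = 0.2839 × 46.49 = 13.20 kPa; u = γ_w × 2.80 = 27.47 kPa.
Total σ_h = 13.20 + 27.47 = 40.67 kPa.

40.7 kPa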